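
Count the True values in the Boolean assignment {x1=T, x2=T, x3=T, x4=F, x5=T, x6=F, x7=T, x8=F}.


The weight is the number of variables assigned True.
True variables: x1, x2, x3, x5, x7.
Weight = 5.

5


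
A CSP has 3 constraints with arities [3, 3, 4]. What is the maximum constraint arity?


The arities are: 3, 3, 4.
Scan for the maximum value.
Maximum arity = 4.

4


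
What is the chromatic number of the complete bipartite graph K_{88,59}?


K_{88,59} is bipartite by definition: the two parts are independent sets, with every edge crossing between them.
Color all vertices in one part with color 1 and all vertices in the other part with color 2.
Since the graph has at least one edge, one color does not suffice.
Chromatic number = 2.

2


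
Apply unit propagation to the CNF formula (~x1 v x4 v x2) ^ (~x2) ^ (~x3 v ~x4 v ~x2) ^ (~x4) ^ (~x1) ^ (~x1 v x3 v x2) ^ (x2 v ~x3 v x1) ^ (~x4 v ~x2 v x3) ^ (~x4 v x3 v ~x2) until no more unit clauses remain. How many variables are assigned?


Unit propagation repeatedly assigns the literal in any unit clause, then simplifies.
Assignments in order: x2 = F, x4 = F, x1 = F, x3 = F.
No further unit clauses remain.
Total variables assigned = 4.

4


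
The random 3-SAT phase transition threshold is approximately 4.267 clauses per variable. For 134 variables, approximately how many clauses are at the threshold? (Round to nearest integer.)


The 3-SAT phase transition occurs at approximately 4.267 clauses per variable.
m = 4.267 * 134 = 571.778.
Rounded to nearest integer: 572.

572


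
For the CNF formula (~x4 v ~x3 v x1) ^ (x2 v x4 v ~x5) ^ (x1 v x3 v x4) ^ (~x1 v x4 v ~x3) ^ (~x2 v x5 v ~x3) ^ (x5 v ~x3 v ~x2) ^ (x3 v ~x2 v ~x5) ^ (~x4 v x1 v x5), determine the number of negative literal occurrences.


Scan each clause for negated literals.
Clause 1: 2 negative; Clause 2: 1 negative; Clause 3: 0 negative; Clause 4: 2 negative; Clause 5: 2 negative; Clause 6: 2 negative; Clause 7: 2 negative; Clause 8: 1 negative.
Total negative literal occurrences = 12.

12


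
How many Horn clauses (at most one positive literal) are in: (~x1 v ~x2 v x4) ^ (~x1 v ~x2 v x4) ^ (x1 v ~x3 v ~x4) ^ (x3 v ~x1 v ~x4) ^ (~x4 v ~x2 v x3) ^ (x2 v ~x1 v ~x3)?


A Horn clause has at most one positive literal.
Clause 1: 1 positive lit(s) -> Horn
Clause 2: 1 positive lit(s) -> Horn
Clause 3: 1 positive lit(s) -> Horn
Clause 4: 1 positive lit(s) -> Horn
Clause 5: 1 positive lit(s) -> Horn
Clause 6: 1 positive lit(s) -> Horn
Total Horn clauses = 6.

6


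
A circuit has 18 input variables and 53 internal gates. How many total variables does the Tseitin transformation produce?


The Tseitin transformation introduces one auxiliary variable per gate.
Total variables = inputs + gates = 18 + 53 = 71.

71


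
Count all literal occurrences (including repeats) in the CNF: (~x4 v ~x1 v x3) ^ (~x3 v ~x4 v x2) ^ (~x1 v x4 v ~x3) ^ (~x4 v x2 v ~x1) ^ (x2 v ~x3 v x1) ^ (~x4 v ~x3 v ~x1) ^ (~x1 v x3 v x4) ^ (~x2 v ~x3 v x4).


Clause lengths: 3, 3, 3, 3, 3, 3, 3, 3.
Sum = 3 + 3 + 3 + 3 + 3 + 3 + 3 + 3 = 24.

24


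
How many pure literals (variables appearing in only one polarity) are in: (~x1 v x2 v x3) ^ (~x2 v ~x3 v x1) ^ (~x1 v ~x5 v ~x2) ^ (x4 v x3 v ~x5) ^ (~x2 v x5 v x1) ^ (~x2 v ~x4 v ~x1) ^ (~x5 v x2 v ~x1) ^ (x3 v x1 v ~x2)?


A pure literal appears in only one polarity across all clauses.
No pure literals found.
Count = 0.

0


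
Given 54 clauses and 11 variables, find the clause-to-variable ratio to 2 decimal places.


Clause-to-variable ratio = clauses / variables.
54 / 11 = 4.91.

4.91


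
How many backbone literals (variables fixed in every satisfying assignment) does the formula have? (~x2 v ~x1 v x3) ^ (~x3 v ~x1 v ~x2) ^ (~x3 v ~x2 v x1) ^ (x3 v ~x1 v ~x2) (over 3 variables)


Find all satisfying assignments: 5 model(s).
Check which variables have the same value in every model.
No variable is fixed across all models.
Backbone size = 0.

0


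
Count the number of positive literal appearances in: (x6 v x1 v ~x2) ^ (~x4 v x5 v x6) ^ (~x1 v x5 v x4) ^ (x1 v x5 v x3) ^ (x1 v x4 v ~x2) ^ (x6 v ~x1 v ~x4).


Scan each clause for unnegated literals.
Clause 1: 2 positive; Clause 2: 2 positive; Clause 3: 2 positive; Clause 4: 3 positive; Clause 5: 2 positive; Clause 6: 1 positive.
Total positive literal occurrences = 12.

12


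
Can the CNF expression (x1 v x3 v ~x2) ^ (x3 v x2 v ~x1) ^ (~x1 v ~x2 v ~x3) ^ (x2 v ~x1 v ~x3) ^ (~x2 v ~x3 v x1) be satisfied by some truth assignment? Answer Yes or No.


Check all 8 possible truth assignments.
Number of satisfying assignments found: 3.
The formula is satisfiable.

Yes


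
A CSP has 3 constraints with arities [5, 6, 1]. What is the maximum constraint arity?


The arities are: 5, 6, 1.
Scan for the maximum value.
Maximum arity = 6.

6


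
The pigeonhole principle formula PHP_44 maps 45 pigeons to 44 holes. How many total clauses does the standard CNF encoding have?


The PHP encoding has two parts:
1) At-least-one-hole clauses: 45 (one per pigeon, each with 44 literals).
2) At-most-one-pigeon-per-hole clauses: 44 holes * C(45,2) = 44 * 990 = 43560.
Total clauses = 45 + 43560 = 43605.

43605


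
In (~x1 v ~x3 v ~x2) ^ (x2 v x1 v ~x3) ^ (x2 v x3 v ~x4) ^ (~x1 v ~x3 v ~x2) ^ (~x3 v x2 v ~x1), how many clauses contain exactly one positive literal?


A definite clause has exactly one positive literal.
Clause 1: 0 positive -> not definite
Clause 2: 2 positive -> not definite
Clause 3: 2 positive -> not definite
Clause 4: 0 positive -> not definite
Clause 5: 1 positive -> definite
Definite clause count = 1.

1


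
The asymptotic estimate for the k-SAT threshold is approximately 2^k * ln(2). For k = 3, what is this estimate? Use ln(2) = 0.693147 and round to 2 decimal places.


Using the asymptotic formula: threshold ~ 2^k * ln(2).
2^3 = 8.
8 * 0.693147 = 5.55.

5.55


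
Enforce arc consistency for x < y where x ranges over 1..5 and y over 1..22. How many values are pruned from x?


For the constraint x < y, x needs a supporting value in y's domain.
x can be at most 21 (one less than y's maximum).
Valid x values from domain: 5 out of 5.
Pruned = 5 - 5 = 0.

0


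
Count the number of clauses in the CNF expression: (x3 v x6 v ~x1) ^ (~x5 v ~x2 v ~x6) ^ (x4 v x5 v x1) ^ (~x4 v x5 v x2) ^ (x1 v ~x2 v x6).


Each group enclosed in parentheses joined by ^ is one clause.
Counting the conjuncts: 5 clauses.

5


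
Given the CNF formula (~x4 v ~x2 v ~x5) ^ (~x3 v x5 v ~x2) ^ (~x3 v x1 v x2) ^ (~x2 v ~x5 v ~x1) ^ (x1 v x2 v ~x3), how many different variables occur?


Identify each distinct variable in the formula.
Variables found: x1, x2, x3, x4, x5.
Total distinct variables = 5.

5


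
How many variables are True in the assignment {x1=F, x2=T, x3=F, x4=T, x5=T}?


The weight is the number of variables assigned True.
True variables: x2, x4, x5.
Weight = 3.

3


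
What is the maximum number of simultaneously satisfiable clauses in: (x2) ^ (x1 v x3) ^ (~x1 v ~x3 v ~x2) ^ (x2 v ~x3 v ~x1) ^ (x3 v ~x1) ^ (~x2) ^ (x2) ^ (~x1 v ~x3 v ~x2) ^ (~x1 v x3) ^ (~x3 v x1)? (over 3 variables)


Enumerate all 8 truth assignments.
For each, count how many of the 10 clauses are satisfied.
The formula is not fully satisfiable, so the maximum is below 10.
Maximum simultaneously satisfiable clauses = 8.

8


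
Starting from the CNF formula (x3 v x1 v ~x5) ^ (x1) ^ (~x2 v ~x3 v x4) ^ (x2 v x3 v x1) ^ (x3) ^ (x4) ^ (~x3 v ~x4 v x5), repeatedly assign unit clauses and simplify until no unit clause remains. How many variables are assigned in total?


Unit propagation repeatedly assigns the literal in any unit clause, then simplifies.
Assignments in order: x1 = T, x3 = T, x4 = T, x5 = T.
No further unit clauses remain.
Total variables assigned = 4.

4


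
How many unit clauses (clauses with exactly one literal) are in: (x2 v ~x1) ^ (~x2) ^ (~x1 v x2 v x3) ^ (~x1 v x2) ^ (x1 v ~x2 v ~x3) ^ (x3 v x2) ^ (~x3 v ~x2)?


A unit clause contains exactly one literal.
Unit clauses found: (~x2).
Count = 1.

1


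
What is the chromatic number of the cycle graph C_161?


An odd cycle cannot be 2-colored: alternating two colors around the cycle returns to the start with a conflict.
Since 161 is odd, three colors are required (and three suffice).
Chromatic number = 3.

3


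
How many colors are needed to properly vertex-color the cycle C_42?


A cycle on an even number of vertices is bipartite: alternate two colors around the cycle.
Since 42 is even, two colors suffice, and at least two are needed because the graph has edges.
Chromatic number = 2.

2


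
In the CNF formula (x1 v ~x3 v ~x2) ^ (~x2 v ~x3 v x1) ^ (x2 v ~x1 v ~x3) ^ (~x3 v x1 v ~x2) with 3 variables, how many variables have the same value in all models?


Find all satisfying assignments: 6 model(s).
Check which variables have the same value in every model.
No variable is fixed across all models.
Backbone size = 0.

0


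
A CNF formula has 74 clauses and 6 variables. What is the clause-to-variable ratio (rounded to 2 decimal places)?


Clause-to-variable ratio = clauses / variables.
74 / 6 = 12.33.

12.33


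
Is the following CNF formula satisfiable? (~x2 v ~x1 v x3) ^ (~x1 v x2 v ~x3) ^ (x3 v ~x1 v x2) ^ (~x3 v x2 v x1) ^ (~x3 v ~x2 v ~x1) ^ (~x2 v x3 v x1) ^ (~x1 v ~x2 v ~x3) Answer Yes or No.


Check all 8 possible truth assignments.
Number of satisfying assignments found: 2.
The formula is satisfiable.

Yes


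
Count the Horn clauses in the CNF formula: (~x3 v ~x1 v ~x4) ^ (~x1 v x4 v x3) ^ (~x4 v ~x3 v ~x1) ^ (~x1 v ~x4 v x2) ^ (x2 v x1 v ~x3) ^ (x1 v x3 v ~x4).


A Horn clause has at most one positive literal.
Clause 1: 0 positive lit(s) -> Horn
Clause 2: 2 positive lit(s) -> not Horn
Clause 3: 0 positive lit(s) -> Horn
Clause 4: 1 positive lit(s) -> Horn
Clause 5: 2 positive lit(s) -> not Horn
Clause 6: 2 positive lit(s) -> not Horn
Total Horn clauses = 3.

3


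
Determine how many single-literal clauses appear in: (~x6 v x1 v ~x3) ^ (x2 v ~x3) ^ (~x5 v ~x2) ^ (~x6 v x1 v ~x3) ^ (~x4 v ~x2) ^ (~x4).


A unit clause contains exactly one literal.
Unit clauses found: (~x4).
Count = 1.

1


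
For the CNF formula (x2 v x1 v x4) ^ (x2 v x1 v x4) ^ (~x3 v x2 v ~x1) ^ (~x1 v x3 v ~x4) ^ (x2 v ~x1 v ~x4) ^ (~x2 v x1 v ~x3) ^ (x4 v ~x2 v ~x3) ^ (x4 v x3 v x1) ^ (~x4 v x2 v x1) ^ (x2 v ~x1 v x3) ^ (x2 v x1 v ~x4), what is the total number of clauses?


Each group enclosed in parentheses joined by ^ is one clause.
Counting the conjuncts: 11 clauses.

11


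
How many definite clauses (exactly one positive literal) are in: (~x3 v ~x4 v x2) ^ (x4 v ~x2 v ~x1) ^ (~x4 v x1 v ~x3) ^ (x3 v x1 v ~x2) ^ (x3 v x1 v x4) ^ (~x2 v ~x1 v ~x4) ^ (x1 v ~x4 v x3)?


A definite clause has exactly one positive literal.
Clause 1: 1 positive -> definite
Clause 2: 1 positive -> definite
Clause 3: 1 positive -> definite
Clause 4: 2 positive -> not definite
Clause 5: 3 positive -> not definite
Clause 6: 0 positive -> not definite
Clause 7: 2 positive -> not definite
Definite clause count = 3.

3


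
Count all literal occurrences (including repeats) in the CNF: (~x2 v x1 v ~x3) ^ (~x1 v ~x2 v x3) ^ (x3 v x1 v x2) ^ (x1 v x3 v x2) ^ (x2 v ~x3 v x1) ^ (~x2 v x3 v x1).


Clause lengths: 3, 3, 3, 3, 3, 3.
Sum = 3 + 3 + 3 + 3 + 3 + 3 = 18.

18


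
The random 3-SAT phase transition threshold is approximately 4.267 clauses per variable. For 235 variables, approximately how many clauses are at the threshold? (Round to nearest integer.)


The 3-SAT phase transition occurs at approximately 4.267 clauses per variable.
m = 4.267 * 235 = 1002.745.
Rounded to nearest integer: 1003.

1003


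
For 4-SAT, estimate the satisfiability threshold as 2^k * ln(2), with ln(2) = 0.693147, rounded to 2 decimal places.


Using the asymptotic formula: threshold ~ 2^k * ln(2).
2^4 = 16.
16 * 0.693147 = 11.09.

11.09


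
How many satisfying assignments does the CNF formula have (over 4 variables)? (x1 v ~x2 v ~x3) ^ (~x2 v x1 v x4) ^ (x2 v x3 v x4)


Enumerate all 16 truth assignments over 4 variables.
Test each against every clause.
Satisfying assignments found: 11.

11


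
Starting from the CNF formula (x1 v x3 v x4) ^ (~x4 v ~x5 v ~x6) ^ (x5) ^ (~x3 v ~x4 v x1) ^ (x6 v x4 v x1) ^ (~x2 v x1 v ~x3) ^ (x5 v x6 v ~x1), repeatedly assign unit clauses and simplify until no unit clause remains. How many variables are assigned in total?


Unit propagation repeatedly assigns the literal in any unit clause, then simplifies.
Assignments in order: x5 = T.
No further unit clauses remain.
Total variables assigned = 1.

1


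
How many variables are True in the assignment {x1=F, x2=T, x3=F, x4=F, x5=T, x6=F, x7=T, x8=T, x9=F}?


The weight is the number of variables assigned True.
True variables: x2, x5, x7, x8.
Weight = 4.

4


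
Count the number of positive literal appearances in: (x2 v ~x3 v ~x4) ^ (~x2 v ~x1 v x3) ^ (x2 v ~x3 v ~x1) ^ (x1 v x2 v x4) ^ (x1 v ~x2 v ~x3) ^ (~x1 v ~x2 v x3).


Scan each clause for unnegated literals.
Clause 1: 1 positive; Clause 2: 1 positive; Clause 3: 1 positive; Clause 4: 3 positive; Clause 5: 1 positive; Clause 6: 1 positive.
Total positive literal occurrences = 8.

8


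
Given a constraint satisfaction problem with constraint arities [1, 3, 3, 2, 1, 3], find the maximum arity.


The arities are: 1, 3, 3, 2, 1, 3.
Scan for the maximum value.
Maximum arity = 3.

3


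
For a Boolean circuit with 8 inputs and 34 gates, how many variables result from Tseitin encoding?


The Tseitin transformation introduces one auxiliary variable per gate.
Total variables = inputs + gates = 8 + 34 = 42.

42


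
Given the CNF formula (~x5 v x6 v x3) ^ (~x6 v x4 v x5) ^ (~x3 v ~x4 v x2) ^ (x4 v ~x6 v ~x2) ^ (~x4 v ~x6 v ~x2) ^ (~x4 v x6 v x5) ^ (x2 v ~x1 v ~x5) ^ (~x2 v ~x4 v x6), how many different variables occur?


Identify each distinct variable in the formula.
Variables found: x1, x2, x3, x4, x5, x6.
Total distinct variables = 6.

6


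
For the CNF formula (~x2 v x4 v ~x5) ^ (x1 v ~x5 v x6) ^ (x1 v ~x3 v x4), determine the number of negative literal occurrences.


Scan each clause for negated literals.
Clause 1: 2 negative; Clause 2: 1 negative; Clause 3: 1 negative.
Total negative literal occurrences = 4.

4


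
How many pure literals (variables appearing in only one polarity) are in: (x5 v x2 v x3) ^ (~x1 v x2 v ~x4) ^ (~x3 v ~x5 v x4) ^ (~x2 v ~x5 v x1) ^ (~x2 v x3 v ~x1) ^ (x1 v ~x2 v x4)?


A pure literal appears in only one polarity across all clauses.
No pure literals found.
Count = 0.

0


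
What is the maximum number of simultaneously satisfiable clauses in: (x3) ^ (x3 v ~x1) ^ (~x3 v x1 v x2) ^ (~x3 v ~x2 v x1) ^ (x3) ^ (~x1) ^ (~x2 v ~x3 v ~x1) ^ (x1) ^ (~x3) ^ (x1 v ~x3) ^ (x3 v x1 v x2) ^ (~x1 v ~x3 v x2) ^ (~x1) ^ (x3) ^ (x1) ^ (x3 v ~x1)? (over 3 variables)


Enumerate all 8 truth assignments.
For each, count how many of the 16 clauses are satisfied.
The formula is not fully satisfiable, so the maximum is below 16.
Maximum simultaneously satisfiable clauses = 12.

12


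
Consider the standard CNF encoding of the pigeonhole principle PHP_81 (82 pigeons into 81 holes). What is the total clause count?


The PHP encoding has two parts:
1) At-least-one-hole clauses: 82 (one per pigeon, each with 81 literals).
2) At-most-one-pigeon-per-hole clauses: 81 holes * C(82,2) = 81 * 3321 = 269001.
Total clauses = 82 + 269001 = 269083.

269083


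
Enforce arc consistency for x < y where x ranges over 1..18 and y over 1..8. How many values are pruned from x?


For the constraint x < y, x needs a supporting value in y's domain.
x can be at most 7 (one less than y's maximum).
Valid x values from domain: 7 out of 18.
Pruned = 18 - 7 = 11.

11


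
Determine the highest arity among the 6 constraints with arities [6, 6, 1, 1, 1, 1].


The arities are: 6, 6, 1, 1, 1, 1.
Scan for the maximum value.
Maximum arity = 6.

6


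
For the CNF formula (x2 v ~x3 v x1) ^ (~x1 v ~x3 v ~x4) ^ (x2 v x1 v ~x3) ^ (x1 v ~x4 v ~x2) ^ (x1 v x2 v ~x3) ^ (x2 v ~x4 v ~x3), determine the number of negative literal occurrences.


Scan each clause for negated literals.
Clause 1: 1 negative; Clause 2: 3 negative; Clause 3: 1 negative; Clause 4: 2 negative; Clause 5: 1 negative; Clause 6: 2 negative.
Total negative literal occurrences = 10.

10


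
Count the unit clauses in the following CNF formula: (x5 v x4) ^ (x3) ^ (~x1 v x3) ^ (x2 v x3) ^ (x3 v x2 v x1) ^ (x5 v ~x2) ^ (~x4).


A unit clause contains exactly one literal.
Unit clauses found: (x3), (~x4).
Count = 2.

2


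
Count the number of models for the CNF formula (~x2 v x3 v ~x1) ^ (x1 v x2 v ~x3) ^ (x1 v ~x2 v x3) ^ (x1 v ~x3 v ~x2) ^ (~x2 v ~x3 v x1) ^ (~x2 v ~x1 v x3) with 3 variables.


Enumerate all 8 truth assignments over 3 variables.
Test each against every clause.
Satisfying assignments found: 4.

4


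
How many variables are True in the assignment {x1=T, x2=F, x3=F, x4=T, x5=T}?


The weight is the number of variables assigned True.
True variables: x1, x4, x5.
Weight = 3.

3


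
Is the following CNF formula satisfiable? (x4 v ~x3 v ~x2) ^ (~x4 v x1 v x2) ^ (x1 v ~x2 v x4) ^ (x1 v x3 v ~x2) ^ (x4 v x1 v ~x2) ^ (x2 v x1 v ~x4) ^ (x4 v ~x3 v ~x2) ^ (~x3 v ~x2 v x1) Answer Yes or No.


Check all 16 possible truth assignments.
Number of satisfying assignments found: 9.
The formula is satisfiable.

Yes


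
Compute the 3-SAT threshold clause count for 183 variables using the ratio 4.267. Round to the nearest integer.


The 3-SAT phase transition occurs at approximately 4.267 clauses per variable.
m = 4.267 * 183 = 780.861.
Rounded to nearest integer: 781.

781


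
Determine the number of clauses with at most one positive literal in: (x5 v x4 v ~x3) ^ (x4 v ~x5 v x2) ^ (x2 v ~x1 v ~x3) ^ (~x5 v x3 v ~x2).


A Horn clause has at most one positive literal.
Clause 1: 2 positive lit(s) -> not Horn
Clause 2: 2 positive lit(s) -> not Horn
Clause 3: 1 positive lit(s) -> Horn
Clause 4: 1 positive lit(s) -> Horn
Total Horn clauses = 2.

2


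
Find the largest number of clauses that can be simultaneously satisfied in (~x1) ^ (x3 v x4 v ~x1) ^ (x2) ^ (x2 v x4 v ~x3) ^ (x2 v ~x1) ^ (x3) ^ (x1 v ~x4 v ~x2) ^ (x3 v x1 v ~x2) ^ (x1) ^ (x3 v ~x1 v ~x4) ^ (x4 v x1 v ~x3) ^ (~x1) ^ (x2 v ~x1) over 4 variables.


Enumerate all 16 truth assignments.
For each, count how many of the 13 clauses are satisfied.
The formula is not fully satisfiable, so the maximum is below 13.
Maximum simultaneously satisfiable clauses = 11.

11


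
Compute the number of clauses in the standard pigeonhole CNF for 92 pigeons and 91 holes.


The PHP encoding has two parts:
1) At-least-one-hole clauses: 92 (one per pigeon, each with 91 literals).
2) At-most-one-pigeon-per-hole clauses: 91 holes * C(92,2) = 91 * 4186 = 380926.
Total clauses = 92 + 380926 = 381018.

381018


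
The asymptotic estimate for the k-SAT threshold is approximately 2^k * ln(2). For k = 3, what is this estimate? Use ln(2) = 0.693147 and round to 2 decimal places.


Using the asymptotic formula: threshold ~ 2^k * ln(2).
2^3 = 8.
8 * 0.693147 = 5.55.

5.55


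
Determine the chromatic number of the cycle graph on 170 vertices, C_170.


A cycle on an even number of vertices is bipartite: alternate two colors around the cycle.
Since 170 is even, two colors suffice, and at least two are needed because the graph has edges.
Chromatic number = 2.

2


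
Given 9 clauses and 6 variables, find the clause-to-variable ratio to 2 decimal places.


Clause-to-variable ratio = clauses / variables.
9 / 6 = 1.5.

1.5


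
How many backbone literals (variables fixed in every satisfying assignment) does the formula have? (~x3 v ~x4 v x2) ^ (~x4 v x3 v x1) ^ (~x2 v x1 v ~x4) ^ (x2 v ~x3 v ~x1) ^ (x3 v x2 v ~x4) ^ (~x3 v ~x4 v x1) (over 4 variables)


Find all satisfying assignments: 9 model(s).
Check which variables have the same value in every model.
No variable is fixed across all models.
Backbone size = 0.

0


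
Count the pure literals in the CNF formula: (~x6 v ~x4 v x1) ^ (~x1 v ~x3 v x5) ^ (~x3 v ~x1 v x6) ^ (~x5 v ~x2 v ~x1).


A pure literal appears in only one polarity across all clauses.
Pure literals: x2 (negative only), x3 (negative only), x4 (negative only).
Count = 3.

3


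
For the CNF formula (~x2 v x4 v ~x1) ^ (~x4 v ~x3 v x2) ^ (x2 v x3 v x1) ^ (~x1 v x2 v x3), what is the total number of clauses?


Each group enclosed in parentheses joined by ^ is one clause.
Counting the conjuncts: 4 clauses.

4


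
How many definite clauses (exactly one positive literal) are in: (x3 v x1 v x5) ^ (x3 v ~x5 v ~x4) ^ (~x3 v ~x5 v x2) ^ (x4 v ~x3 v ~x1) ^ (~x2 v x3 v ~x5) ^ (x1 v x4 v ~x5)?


A definite clause has exactly one positive literal.
Clause 1: 3 positive -> not definite
Clause 2: 1 positive -> definite
Clause 3: 1 positive -> definite
Clause 4: 1 positive -> definite
Clause 5: 1 positive -> definite
Clause 6: 2 positive -> not definite
Definite clause count = 4.

4


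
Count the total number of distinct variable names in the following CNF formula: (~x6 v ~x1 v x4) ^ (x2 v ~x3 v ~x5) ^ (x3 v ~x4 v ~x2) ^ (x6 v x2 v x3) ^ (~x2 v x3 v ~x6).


Identify each distinct variable in the formula.
Variables found: x1, x2, x3, x4, x5, x6.
Total distinct variables = 6.

6


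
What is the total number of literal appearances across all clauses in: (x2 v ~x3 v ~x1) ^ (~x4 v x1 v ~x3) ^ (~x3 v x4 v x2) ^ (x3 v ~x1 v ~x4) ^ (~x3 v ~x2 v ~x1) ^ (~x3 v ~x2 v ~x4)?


Clause lengths: 3, 3, 3, 3, 3, 3.
Sum = 3 + 3 + 3 + 3 + 3 + 3 = 18.

18


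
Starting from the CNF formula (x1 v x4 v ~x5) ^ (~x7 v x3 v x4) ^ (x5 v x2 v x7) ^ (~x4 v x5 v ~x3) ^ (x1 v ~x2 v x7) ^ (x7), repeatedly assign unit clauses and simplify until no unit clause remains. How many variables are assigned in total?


Unit propagation repeatedly assigns the literal in any unit clause, then simplifies.
Assignments in order: x7 = T.
No further unit clauses remain.
Total variables assigned = 1.

1


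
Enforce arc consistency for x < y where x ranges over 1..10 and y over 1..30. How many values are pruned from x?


For the constraint x < y, x needs a supporting value in y's domain.
x can be at most 29 (one less than y's maximum).
Valid x values from domain: 10 out of 10.
Pruned = 10 - 10 = 0.

0


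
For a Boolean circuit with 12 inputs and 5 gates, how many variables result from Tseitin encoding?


The Tseitin transformation introduces one auxiliary variable per gate.
Total variables = inputs + gates = 12 + 5 = 17.

17


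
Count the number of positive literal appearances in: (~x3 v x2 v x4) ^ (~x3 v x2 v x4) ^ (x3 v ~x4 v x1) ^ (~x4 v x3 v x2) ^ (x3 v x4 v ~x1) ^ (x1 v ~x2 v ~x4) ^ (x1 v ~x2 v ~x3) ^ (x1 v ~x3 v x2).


Scan each clause for unnegated literals.
Clause 1: 2 positive; Clause 2: 2 positive; Clause 3: 2 positive; Clause 4: 2 positive; Clause 5: 2 positive; Clause 6: 1 positive; Clause 7: 1 positive; Clause 8: 2 positive.
Total positive literal occurrences = 14.

14


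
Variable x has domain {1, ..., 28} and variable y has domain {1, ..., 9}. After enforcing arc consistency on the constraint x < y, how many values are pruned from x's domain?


For the constraint x < y, x needs a supporting value in y's domain.
x can be at most 8 (one less than y's maximum).
Valid x values from domain: 8 out of 28.
Pruned = 28 - 8 = 20.

20


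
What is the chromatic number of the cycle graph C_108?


A cycle on an even number of vertices is bipartite: alternate two colors around the cycle.
Since 108 is even, two colors suffice, and at least two are needed because the graph has edges.
Chromatic number = 2.

2


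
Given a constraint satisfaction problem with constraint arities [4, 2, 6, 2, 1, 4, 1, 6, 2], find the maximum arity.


The arities are: 4, 2, 6, 2, 1, 4, 1, 6, 2.
Scan for the maximum value.
Maximum arity = 6.

6


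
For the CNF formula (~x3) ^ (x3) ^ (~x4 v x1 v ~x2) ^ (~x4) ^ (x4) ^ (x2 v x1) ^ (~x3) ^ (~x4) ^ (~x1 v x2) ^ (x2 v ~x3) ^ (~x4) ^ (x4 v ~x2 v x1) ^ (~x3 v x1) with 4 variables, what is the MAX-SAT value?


Enumerate all 16 truth assignments.
For each, count how many of the 13 clauses are satisfied.
The formula is not fully satisfiable, so the maximum is below 13.
Maximum simultaneously satisfiable clauses = 11.

11


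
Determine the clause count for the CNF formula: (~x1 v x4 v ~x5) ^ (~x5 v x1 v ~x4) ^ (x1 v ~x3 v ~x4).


Each group enclosed in parentheses joined by ^ is one clause.
Counting the conjuncts: 3 clauses.

3


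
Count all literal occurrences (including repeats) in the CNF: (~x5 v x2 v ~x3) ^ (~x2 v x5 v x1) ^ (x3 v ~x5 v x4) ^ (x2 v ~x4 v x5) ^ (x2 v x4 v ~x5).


Clause lengths: 3, 3, 3, 3, 3.
Sum = 3 + 3 + 3 + 3 + 3 = 15.

15


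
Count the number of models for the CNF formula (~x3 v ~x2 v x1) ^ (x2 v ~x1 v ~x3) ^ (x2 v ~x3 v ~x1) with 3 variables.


Enumerate all 8 truth assignments over 3 variables.
Test each against every clause.
Satisfying assignments found: 6.

6


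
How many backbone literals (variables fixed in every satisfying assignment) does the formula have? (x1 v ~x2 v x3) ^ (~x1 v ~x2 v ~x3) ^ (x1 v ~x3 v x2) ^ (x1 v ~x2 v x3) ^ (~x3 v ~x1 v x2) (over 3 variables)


Find all satisfying assignments: 4 model(s).
Check which variables have the same value in every model.
No variable is fixed across all models.
Backbone size = 0.

0


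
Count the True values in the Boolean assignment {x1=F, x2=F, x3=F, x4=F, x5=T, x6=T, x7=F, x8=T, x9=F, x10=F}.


The weight is the number of variables assigned True.
True variables: x5, x6, x8.
Weight = 3.

3


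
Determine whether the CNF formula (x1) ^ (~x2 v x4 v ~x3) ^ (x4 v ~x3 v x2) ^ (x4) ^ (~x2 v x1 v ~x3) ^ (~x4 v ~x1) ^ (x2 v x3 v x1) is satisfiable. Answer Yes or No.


Check all 16 possible truth assignments.
Number of satisfying assignments found: 0.
The formula is unsatisfiable.

No


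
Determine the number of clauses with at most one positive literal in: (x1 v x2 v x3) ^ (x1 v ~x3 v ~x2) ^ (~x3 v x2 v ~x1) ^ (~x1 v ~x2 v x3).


A Horn clause has at most one positive literal.
Clause 1: 3 positive lit(s) -> not Horn
Clause 2: 1 positive lit(s) -> Horn
Clause 3: 1 positive lit(s) -> Horn
Clause 4: 1 positive lit(s) -> Horn
Total Horn clauses = 3.

3


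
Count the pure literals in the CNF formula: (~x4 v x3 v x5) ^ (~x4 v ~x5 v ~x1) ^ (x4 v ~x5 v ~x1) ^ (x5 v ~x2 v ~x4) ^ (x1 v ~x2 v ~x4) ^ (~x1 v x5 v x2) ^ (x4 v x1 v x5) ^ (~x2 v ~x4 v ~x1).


A pure literal appears in only one polarity across all clauses.
Pure literals: x3 (positive only).
Count = 1.

1


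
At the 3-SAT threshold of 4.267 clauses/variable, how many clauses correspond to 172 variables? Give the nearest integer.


The 3-SAT phase transition occurs at approximately 4.267 clauses per variable.
m = 4.267 * 172 = 733.924.
Rounded to nearest integer: 734.

734


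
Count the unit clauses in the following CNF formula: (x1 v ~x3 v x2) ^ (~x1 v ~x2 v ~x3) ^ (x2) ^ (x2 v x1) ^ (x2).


A unit clause contains exactly one literal.
Unit clauses found: (x2), (x2).
Count = 2.

2


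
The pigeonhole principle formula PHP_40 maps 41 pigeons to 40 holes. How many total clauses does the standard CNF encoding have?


The PHP encoding has two parts:
1) At-least-one-hole clauses: 41 (one per pigeon, each with 40 literals).
2) At-most-one-pigeon-per-hole clauses: 40 holes * C(41,2) = 40 * 820 = 32800.
Total clauses = 41 + 32800 = 32841.

32841


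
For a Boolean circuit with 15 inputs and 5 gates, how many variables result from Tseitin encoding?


The Tseitin transformation introduces one auxiliary variable per gate.
Total variables = inputs + gates = 15 + 5 = 20.

20


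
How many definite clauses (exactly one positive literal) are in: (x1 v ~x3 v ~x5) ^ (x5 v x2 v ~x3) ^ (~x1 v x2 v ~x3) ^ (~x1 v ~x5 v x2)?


A definite clause has exactly one positive literal.
Clause 1: 1 positive -> definite
Clause 2: 2 positive -> not definite
Clause 3: 1 positive -> definite
Clause 4: 1 positive -> definite
Definite clause count = 3.

3


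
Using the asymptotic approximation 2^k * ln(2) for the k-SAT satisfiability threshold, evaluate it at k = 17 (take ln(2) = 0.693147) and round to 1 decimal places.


Using the asymptotic formula: threshold ~ 2^k * ln(2).
2^17 = 131072.
131072 * 0.693147 = 90852.2.

90852.2


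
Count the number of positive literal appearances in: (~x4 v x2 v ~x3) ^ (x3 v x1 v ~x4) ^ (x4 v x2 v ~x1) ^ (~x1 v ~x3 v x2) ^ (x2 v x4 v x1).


Scan each clause for unnegated literals.
Clause 1: 1 positive; Clause 2: 2 positive; Clause 3: 2 positive; Clause 4: 1 positive; Clause 5: 3 positive.
Total positive literal occurrences = 9.

9


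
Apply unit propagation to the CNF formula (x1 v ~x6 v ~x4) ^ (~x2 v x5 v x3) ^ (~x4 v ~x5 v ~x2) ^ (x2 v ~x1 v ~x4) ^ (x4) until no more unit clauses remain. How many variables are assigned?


Unit propagation repeatedly assigns the literal in any unit clause, then simplifies.
Assignments in order: x4 = T.
No further unit clauses remain.
Total variables assigned = 1.

1


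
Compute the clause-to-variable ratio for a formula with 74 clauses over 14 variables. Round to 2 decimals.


Clause-to-variable ratio = clauses / variables.
74 / 14 = 5.29.

5.29


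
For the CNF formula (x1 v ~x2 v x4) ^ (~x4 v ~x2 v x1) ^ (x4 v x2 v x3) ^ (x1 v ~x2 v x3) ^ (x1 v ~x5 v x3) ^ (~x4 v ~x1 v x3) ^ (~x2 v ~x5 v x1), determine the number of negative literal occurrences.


Scan each clause for negated literals.
Clause 1: 1 negative; Clause 2: 2 negative; Clause 3: 0 negative; Clause 4: 1 negative; Clause 5: 1 negative; Clause 6: 2 negative; Clause 7: 2 negative.
Total negative literal occurrences = 9.

9


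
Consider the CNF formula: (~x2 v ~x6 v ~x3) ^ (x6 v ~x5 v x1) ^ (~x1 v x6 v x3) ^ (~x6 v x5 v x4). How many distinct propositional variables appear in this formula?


Identify each distinct variable in the formula.
Variables found: x1, x2, x3, x4, x5, x6.
Total distinct variables = 6.

6


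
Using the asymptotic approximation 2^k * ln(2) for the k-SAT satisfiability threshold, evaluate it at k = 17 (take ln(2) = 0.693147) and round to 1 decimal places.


Using the asymptotic formula: threshold ~ 2^k * ln(2).
2^17 = 131072.
131072 * 0.693147 = 90852.2.

90852.2


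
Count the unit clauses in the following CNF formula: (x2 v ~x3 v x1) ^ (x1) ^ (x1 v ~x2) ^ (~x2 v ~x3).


A unit clause contains exactly one literal.
Unit clauses found: (x1).
Count = 1.

1


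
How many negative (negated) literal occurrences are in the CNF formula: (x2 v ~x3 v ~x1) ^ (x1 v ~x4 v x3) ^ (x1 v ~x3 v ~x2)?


Scan each clause for negated literals.
Clause 1: 2 negative; Clause 2: 1 negative; Clause 3: 2 negative.
Total negative literal occurrences = 5.

5


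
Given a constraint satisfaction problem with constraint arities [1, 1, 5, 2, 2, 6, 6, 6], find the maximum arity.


The arities are: 1, 1, 5, 2, 2, 6, 6, 6.
Scan for the maximum value.
Maximum arity = 6.

6


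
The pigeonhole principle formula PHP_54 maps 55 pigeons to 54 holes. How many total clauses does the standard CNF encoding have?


The PHP encoding has two parts:
1) At-least-one-hole clauses: 55 (one per pigeon, each with 54 literals).
2) At-most-one-pigeon-per-hole clauses: 54 holes * C(55,2) = 54 * 1485 = 80190.
Total clauses = 55 + 80190 = 80245.

80245


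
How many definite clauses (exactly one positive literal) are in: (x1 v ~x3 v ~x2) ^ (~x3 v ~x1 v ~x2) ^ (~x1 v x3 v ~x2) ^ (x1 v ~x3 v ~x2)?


A definite clause has exactly one positive literal.
Clause 1: 1 positive -> definite
Clause 2: 0 positive -> not definite
Clause 3: 1 positive -> definite
Clause 4: 1 positive -> definite
Definite clause count = 3.

3


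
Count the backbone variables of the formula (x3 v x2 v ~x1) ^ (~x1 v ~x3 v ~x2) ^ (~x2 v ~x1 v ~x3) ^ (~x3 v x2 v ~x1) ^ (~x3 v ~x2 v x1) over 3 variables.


Find all satisfying assignments: 4 model(s).
Check which variables have the same value in every model.
No variable is fixed across all models.
Backbone size = 0.

0


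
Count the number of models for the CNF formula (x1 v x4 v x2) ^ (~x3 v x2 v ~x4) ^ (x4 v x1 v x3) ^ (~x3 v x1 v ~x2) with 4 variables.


Enumerate all 16 truth assignments over 4 variables.
Test each against every clause.
Satisfying assignments found: 9.

9


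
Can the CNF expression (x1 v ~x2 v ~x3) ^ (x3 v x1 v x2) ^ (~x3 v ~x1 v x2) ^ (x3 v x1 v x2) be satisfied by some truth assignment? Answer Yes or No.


Check all 8 possible truth assignments.
Number of satisfying assignments found: 5.
The formula is satisfiable.

Yes


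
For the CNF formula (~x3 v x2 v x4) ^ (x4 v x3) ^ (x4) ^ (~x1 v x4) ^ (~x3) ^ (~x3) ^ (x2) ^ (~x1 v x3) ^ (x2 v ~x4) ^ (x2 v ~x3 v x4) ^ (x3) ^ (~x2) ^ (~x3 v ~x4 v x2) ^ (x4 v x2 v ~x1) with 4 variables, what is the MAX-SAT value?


Enumerate all 16 truth assignments.
For each, count how many of the 14 clauses are satisfied.
The formula is not fully satisfiable, so the maximum is below 14.
Maximum simultaneously satisfiable clauses = 12.

12


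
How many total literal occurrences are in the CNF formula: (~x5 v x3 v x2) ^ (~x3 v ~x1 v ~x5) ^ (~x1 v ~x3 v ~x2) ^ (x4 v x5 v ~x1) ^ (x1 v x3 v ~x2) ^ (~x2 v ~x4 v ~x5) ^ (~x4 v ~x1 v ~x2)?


Clause lengths: 3, 3, 3, 3, 3, 3, 3.
Sum = 3 + 3 + 3 + 3 + 3 + 3 + 3 = 21.

21


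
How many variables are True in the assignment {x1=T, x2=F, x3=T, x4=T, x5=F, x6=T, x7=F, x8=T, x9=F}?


The weight is the number of variables assigned True.
True variables: x1, x3, x4, x6, x8.
Weight = 5.

5


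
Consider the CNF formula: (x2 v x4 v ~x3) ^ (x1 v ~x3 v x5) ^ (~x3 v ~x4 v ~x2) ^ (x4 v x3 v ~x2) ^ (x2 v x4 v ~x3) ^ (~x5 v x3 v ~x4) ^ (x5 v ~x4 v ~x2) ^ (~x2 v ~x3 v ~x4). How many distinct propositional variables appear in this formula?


Identify each distinct variable in the formula.
Variables found: x1, x2, x3, x4, x5.
Total distinct variables = 5.

5


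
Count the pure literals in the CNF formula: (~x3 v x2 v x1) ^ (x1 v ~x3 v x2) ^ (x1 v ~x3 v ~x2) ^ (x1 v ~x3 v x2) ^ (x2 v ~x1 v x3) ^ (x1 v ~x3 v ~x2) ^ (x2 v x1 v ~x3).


A pure literal appears in only one polarity across all clauses.
No pure literals found.
Count = 0.

0


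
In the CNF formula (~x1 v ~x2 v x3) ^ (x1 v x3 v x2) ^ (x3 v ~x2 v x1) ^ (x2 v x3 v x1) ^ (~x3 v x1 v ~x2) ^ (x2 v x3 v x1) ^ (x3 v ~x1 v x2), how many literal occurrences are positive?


Scan each clause for unnegated literals.
Clause 1: 1 positive; Clause 2: 3 positive; Clause 3: 2 positive; Clause 4: 3 positive; Clause 5: 1 positive; Clause 6: 3 positive; Clause 7: 2 positive.
Total positive literal occurrences = 15.

15


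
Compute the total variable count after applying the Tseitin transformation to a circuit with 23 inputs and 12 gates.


The Tseitin transformation introduces one auxiliary variable per gate.
Total variables = inputs + gates = 23 + 12 = 35.

35


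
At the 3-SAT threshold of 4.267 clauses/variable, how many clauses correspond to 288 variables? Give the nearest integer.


The 3-SAT phase transition occurs at approximately 4.267 clauses per variable.
m = 4.267 * 288 = 1228.896.
Rounded to nearest integer: 1229.

1229


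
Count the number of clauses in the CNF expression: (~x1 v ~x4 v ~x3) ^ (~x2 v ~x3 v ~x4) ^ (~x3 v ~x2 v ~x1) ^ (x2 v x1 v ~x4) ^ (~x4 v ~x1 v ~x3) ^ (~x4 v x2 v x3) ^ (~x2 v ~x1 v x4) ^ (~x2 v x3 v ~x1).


Each group enclosed in parentheses joined by ^ is one clause.
Counting the conjuncts: 8 clauses.

8


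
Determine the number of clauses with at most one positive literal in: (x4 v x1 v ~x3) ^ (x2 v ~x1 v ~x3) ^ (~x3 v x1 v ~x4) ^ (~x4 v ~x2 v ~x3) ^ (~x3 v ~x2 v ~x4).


A Horn clause has at most one positive literal.
Clause 1: 2 positive lit(s) -> not Horn
Clause 2: 1 positive lit(s) -> Horn
Clause 3: 1 positive lit(s) -> Horn
Clause 4: 0 positive lit(s) -> Horn
Clause 5: 0 positive lit(s) -> Horn
Total Horn clauses = 4.

4


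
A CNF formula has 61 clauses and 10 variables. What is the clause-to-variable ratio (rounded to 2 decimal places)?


Clause-to-variable ratio = clauses / variables.
61 / 10 = 6.1.

6.1


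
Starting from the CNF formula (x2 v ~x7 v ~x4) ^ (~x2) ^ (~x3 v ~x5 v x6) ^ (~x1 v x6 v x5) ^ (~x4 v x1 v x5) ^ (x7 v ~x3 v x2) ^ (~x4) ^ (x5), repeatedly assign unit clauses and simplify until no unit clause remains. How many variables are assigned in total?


Unit propagation repeatedly assigns the literal in any unit clause, then simplifies.
Assignments in order: x2 = F, x4 = F, x5 = T.
No further unit clauses remain.
Total variables assigned = 3.

3


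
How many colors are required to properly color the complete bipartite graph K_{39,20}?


K_{39,20} is bipartite by definition: the two parts are independent sets, with every edge crossing between them.
Color all vertices in one part with color 1 and all vertices in the other part with color 2.
Since the graph has at least one edge, one color does not suffice.
Chromatic number = 2.

2


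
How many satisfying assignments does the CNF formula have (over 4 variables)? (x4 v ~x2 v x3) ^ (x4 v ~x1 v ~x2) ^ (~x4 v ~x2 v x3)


Enumerate all 16 truth assignments over 4 variables.
Test each against every clause.
Satisfying assignments found: 11.

11


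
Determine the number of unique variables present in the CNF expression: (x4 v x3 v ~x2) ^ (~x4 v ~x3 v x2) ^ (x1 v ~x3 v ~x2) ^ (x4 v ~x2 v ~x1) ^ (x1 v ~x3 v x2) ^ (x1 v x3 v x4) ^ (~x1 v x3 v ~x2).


Identify each distinct variable in the formula.
Variables found: x1, x2, x3, x4.
Total distinct variables = 4.

4


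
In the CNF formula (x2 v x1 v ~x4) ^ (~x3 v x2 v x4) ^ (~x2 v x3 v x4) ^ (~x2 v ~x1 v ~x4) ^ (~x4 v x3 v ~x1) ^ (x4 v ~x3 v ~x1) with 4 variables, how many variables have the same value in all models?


Find all satisfying assignments: 6 model(s).
Check which variables have the same value in every model.
No variable is fixed across all models.
Backbone size = 0.

0


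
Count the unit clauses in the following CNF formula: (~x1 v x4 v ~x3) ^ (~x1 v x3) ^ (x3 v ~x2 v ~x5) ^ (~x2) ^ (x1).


A unit clause contains exactly one literal.
Unit clauses found: (~x2), (x1).
Count = 2.

2


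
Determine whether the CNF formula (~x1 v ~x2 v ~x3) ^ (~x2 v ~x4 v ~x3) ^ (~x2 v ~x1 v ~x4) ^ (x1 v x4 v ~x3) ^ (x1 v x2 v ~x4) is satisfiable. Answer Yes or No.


Check all 16 possible truth assignments.
Number of satisfying assignments found: 8.
The formula is satisfiable.

Yes


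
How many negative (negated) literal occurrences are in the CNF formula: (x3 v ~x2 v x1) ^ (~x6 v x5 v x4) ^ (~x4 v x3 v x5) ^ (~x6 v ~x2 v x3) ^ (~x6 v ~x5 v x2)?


Scan each clause for negated literals.
Clause 1: 1 negative; Clause 2: 1 negative; Clause 3: 1 negative; Clause 4: 2 negative; Clause 5: 2 negative.
Total negative literal occurrences = 7.

7


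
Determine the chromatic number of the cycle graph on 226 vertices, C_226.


A cycle on an even number of vertices is bipartite: alternate two colors around the cycle.
Since 226 is even, two colors suffice, and at least two are needed because the graph has edges.
Chromatic number = 2.

2


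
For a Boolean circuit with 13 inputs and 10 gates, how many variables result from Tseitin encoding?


The Tseitin transformation introduces one auxiliary variable per gate.
Total variables = inputs + gates = 13 + 10 = 23.

23


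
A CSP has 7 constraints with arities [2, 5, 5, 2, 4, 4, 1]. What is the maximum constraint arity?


The arities are: 2, 5, 5, 2, 4, 4, 1.
Scan for the maximum value.
Maximum arity = 5.

5


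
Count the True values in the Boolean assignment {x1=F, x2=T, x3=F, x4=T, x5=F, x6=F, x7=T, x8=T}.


The weight is the number of variables assigned True.
True variables: x2, x4, x7, x8.
Weight = 4.

4


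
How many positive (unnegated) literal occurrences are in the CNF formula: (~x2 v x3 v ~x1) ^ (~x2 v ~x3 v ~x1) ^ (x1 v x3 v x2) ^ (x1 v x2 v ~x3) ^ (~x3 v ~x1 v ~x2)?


Scan each clause for unnegated literals.
Clause 1: 1 positive; Clause 2: 0 positive; Clause 3: 3 positive; Clause 4: 2 positive; Clause 5: 0 positive.
Total positive literal occurrences = 6.

6
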